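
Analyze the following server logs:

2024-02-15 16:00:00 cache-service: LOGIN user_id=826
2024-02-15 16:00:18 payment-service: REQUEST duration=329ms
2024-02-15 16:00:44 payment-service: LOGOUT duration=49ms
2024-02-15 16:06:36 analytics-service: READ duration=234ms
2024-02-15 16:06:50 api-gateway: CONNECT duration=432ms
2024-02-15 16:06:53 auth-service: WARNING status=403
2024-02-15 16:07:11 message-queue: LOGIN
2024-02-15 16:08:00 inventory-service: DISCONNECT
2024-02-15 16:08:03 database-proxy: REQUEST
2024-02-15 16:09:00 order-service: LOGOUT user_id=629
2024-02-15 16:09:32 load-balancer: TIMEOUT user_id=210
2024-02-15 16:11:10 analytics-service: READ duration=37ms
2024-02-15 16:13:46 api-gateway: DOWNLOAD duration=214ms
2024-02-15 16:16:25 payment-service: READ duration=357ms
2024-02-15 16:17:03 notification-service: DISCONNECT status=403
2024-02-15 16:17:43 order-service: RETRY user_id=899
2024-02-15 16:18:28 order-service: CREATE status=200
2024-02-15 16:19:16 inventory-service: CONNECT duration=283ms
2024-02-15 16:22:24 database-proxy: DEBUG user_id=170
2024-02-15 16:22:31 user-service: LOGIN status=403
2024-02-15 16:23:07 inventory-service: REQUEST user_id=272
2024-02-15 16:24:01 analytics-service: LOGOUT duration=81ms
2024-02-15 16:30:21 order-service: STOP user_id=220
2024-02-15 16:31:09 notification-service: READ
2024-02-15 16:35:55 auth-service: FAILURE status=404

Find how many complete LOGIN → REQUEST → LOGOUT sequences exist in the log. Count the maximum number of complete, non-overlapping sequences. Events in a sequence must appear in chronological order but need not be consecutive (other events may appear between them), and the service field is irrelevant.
3

To count sequences:

1. Look for pattern: LOGIN → REQUEST → LOGOUT
2. Greedily scan the log in chronological order, matching each sequence element in turn (ignoring service)
3. Each time the full pattern completes, increment the count and restart matching from the next event
4. Complete non-overlapping sequences found: 3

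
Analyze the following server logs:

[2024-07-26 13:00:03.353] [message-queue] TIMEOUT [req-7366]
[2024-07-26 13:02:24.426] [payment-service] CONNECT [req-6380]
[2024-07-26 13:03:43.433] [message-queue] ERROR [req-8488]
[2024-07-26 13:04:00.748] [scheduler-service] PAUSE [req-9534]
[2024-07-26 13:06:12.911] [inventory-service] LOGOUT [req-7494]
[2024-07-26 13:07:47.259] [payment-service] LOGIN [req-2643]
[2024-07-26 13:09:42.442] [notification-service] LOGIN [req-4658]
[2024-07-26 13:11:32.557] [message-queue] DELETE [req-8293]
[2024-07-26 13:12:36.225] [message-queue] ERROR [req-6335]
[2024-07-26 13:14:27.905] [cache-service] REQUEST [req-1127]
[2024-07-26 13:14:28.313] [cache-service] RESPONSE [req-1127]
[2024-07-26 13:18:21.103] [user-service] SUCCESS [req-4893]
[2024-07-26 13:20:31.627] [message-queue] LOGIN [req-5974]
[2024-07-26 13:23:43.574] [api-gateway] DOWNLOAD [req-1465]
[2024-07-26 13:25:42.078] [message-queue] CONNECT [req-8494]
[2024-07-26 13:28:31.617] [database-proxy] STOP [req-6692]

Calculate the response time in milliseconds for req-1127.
408

To calculate latency:

1. Find REQUEST with id req-1127: 2024-07-26 13:14:27.905
2. Find RESPONSE with id req-1127: 2024-07-26 13:14:28.313
3. Latency: 2024-07-26 13:14:28.313 - 2024-07-26 13:14:27.905 = 408ms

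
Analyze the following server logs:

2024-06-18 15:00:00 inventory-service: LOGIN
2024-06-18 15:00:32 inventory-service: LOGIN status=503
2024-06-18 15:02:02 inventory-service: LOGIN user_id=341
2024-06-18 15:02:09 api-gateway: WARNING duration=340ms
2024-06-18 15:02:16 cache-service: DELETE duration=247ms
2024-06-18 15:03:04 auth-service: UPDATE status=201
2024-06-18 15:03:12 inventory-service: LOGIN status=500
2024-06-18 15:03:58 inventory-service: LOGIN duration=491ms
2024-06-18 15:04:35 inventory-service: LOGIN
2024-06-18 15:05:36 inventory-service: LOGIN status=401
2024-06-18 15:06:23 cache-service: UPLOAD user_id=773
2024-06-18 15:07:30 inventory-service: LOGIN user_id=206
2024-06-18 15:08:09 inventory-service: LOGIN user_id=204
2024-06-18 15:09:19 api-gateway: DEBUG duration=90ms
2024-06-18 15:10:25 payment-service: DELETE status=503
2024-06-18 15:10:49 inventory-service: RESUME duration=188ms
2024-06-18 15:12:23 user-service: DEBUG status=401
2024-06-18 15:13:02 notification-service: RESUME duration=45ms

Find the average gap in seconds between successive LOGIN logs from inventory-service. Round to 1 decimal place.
61.1

To calculate average interval:

1. Find all LOGIN events for inventory-service in order
2. Calculate time gaps between consecutive events
3. Compute mean of gaps: 489 / 8 = 61.1 seconds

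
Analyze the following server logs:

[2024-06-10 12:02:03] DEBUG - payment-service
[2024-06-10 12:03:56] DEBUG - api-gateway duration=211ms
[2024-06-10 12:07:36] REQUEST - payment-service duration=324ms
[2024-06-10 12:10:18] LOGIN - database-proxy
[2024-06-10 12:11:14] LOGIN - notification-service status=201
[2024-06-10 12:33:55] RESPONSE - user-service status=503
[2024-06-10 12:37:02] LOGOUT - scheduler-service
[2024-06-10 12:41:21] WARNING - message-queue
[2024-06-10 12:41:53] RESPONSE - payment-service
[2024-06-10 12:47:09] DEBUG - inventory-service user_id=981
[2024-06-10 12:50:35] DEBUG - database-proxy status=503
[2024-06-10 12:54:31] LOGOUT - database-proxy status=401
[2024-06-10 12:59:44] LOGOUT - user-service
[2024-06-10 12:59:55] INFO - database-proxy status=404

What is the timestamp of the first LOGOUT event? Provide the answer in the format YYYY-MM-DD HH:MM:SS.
2024-06-10 12:37:02

To find the first event:

1. Filter for all LOGOUT events
2. Sort by timestamp
3. Select the first one
4. Timestamp: 2024-06-10 12:37:02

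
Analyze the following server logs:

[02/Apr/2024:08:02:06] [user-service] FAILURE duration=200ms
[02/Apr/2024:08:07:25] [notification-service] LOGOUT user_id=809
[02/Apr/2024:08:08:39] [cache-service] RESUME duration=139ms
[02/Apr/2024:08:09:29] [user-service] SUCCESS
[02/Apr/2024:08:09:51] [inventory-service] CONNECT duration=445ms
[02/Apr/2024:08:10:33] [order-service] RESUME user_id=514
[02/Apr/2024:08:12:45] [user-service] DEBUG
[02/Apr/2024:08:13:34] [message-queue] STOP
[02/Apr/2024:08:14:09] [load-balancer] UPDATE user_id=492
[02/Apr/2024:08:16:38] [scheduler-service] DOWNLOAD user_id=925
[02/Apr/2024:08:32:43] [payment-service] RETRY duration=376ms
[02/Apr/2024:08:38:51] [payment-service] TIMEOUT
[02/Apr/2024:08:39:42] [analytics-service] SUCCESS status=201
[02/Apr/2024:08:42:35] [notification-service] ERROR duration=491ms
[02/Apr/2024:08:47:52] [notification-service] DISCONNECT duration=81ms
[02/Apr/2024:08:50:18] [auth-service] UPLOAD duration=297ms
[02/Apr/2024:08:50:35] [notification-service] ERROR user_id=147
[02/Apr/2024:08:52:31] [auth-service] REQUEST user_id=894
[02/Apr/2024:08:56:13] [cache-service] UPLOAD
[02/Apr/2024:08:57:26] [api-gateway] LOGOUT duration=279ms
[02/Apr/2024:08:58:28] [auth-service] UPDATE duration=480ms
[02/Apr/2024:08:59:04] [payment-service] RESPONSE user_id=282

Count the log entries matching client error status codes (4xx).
0

To find matching entries:

1. Pattern to match: client error status codes (4xx)
2. Scan each log entry for the pattern
3. Count matches: 0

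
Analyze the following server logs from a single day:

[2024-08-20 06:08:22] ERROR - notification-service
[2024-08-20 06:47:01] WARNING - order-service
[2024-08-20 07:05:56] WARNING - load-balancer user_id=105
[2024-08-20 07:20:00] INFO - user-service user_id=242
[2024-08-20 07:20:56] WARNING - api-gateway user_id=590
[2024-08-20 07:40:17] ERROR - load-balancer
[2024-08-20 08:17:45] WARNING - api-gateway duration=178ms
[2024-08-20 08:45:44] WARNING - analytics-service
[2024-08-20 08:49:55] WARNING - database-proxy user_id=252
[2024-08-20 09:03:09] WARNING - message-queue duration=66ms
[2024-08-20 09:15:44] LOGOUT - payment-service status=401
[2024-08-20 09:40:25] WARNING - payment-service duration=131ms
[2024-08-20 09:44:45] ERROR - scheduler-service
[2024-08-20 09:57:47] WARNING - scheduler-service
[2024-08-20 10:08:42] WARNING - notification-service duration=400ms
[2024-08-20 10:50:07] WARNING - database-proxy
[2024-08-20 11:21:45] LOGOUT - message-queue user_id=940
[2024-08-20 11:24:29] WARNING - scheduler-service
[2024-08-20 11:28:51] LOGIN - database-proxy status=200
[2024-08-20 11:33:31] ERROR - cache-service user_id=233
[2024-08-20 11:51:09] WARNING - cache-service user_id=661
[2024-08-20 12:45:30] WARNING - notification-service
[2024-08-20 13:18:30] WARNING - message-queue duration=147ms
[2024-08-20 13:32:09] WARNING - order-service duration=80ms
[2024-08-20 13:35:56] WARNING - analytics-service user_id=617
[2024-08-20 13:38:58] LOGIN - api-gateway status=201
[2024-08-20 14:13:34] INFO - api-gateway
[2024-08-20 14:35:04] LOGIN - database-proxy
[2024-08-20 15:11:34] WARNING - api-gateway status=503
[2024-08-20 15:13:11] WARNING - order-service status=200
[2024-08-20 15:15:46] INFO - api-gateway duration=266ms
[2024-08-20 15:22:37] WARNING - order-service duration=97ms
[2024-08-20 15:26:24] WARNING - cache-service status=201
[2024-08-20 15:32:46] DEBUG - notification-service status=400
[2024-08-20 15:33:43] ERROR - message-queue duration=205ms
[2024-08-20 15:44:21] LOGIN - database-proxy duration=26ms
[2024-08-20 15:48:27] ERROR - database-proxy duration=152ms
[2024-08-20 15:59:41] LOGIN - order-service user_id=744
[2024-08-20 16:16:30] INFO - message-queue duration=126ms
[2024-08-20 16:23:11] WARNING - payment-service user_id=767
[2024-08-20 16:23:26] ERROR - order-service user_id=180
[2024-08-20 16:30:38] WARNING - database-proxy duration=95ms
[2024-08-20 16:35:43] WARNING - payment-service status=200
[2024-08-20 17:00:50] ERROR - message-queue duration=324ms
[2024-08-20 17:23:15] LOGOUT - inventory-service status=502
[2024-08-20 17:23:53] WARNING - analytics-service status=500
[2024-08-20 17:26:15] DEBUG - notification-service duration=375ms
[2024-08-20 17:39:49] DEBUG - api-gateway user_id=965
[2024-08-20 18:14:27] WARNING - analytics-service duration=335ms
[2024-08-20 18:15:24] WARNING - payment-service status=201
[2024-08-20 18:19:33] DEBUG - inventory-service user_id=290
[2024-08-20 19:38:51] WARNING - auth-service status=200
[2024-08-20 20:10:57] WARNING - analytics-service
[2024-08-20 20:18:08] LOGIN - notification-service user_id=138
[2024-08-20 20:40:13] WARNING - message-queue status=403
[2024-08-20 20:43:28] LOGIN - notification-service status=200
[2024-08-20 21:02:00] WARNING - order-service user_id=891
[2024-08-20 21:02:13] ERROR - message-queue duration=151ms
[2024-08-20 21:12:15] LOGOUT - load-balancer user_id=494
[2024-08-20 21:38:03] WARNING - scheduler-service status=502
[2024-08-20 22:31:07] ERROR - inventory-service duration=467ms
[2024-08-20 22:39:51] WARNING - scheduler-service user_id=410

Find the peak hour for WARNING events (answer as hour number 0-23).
15

To find the peak hour:

1. Group all WARNING events by hour
2. Count events in each hour
3. Find hour with maximum count
4. Peak hour: 15 (with 4 events)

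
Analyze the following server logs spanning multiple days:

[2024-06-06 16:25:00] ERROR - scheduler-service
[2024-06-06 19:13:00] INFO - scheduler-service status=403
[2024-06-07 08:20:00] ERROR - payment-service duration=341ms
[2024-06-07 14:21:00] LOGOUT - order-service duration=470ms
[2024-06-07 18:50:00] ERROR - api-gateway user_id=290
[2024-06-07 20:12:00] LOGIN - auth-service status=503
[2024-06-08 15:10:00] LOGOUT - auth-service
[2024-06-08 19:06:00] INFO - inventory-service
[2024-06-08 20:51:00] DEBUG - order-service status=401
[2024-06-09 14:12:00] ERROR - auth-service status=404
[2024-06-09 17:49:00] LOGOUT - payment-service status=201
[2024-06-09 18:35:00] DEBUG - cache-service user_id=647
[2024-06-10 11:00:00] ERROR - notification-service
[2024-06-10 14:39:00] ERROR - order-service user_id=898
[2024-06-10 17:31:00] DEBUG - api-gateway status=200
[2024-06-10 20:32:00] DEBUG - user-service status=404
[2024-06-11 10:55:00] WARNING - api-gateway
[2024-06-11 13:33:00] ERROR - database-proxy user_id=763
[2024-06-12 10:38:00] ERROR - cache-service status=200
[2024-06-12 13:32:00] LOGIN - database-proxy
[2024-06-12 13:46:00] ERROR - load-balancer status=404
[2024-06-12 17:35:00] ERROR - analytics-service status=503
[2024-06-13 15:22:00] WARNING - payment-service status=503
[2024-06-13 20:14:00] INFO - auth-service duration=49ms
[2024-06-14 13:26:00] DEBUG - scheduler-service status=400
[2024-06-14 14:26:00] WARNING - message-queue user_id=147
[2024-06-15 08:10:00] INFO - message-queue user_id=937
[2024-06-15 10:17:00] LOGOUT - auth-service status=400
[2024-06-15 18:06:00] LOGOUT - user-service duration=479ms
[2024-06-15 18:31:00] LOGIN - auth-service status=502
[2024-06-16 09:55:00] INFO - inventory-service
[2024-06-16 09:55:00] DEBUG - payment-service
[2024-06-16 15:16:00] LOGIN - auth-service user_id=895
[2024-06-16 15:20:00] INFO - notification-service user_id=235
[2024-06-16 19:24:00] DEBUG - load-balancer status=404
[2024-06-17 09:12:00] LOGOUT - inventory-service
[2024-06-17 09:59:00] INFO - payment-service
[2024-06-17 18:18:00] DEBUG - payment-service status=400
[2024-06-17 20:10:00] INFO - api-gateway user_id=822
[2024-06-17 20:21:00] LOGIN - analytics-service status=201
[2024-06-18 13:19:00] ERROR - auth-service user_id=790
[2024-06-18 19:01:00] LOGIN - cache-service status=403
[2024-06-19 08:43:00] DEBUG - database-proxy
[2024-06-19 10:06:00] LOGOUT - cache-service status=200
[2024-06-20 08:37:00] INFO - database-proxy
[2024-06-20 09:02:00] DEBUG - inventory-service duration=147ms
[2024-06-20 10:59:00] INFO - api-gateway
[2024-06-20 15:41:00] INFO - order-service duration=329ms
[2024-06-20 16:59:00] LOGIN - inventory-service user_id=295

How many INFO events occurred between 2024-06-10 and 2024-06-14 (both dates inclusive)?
1

To filter by date range:

1. Date range: 2024-06-10 through 2024-06-14, both dates inclusive
2. Filter for INFO events whose date falls in this range
3. Count matching events: 1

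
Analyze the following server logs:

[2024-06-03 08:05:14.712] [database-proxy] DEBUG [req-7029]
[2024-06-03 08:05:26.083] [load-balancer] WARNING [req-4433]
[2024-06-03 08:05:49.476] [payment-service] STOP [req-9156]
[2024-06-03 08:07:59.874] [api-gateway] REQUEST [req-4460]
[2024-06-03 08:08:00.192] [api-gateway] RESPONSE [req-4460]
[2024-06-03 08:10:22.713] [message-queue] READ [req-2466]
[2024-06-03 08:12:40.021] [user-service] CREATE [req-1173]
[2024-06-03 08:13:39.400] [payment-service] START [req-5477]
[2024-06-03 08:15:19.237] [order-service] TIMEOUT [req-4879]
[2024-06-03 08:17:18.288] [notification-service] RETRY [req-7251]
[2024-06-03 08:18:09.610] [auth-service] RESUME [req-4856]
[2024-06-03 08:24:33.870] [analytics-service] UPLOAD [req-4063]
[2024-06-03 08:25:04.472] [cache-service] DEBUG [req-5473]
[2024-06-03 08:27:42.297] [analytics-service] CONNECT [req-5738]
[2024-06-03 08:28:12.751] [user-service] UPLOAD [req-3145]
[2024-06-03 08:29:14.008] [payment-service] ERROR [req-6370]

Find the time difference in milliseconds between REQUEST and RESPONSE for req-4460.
318

To calculate latency:

1. Find REQUEST with id req-4460: 2024-06-03 08:07:59.874
2. Find RESPONSE with id req-4460: 2024-06-03 08:08:00.192
3. Latency: 2024-06-03 08:08:00.192 - 2024-06-03 08:07:59.874 = 318ms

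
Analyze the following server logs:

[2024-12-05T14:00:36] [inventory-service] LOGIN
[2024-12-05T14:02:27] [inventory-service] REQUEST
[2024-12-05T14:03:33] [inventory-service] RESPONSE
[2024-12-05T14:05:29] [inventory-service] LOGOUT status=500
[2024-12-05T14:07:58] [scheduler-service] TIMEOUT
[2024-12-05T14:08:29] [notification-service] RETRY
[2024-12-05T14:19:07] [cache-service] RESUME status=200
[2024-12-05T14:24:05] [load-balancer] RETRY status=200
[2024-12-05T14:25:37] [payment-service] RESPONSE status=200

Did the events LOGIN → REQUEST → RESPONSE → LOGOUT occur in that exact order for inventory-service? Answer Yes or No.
Yes

To verify sequence order:

1. Find all events in sequence LOGIN → REQUEST → RESPONSE → LOGOUT for inventory-service
2. Extract their timestamps
3. Check if timestamps are in ascending order
4. Result: Yes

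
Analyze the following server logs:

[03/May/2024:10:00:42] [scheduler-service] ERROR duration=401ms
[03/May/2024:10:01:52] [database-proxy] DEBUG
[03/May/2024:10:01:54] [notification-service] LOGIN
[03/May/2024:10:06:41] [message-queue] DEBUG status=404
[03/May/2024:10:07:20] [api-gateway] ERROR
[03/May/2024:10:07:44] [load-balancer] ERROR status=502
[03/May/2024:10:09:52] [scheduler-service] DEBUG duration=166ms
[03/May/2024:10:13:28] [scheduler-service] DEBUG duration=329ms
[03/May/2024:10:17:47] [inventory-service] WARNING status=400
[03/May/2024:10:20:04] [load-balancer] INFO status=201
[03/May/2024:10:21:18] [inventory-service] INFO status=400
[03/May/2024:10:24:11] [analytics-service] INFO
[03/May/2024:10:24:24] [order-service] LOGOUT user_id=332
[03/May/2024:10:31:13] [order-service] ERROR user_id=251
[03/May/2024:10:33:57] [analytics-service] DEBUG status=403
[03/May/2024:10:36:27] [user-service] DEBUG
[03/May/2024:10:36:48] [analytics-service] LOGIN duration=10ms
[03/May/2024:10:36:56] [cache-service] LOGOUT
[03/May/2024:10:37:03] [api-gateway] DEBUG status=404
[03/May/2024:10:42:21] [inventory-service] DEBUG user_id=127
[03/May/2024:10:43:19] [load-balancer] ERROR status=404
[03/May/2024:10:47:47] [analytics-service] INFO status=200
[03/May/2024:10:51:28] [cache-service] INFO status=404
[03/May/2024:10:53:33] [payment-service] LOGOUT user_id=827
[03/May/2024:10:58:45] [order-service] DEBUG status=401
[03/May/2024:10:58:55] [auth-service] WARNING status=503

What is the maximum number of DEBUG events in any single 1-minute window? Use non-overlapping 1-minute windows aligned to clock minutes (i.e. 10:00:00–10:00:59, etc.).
1

To find the burst window:

1. Divide the log period into non-overlapping 1-minute windows starting at 10:00
2. Count DEBUG events in each window
3. Find the window with maximum count
4. Maximum events in a window: 1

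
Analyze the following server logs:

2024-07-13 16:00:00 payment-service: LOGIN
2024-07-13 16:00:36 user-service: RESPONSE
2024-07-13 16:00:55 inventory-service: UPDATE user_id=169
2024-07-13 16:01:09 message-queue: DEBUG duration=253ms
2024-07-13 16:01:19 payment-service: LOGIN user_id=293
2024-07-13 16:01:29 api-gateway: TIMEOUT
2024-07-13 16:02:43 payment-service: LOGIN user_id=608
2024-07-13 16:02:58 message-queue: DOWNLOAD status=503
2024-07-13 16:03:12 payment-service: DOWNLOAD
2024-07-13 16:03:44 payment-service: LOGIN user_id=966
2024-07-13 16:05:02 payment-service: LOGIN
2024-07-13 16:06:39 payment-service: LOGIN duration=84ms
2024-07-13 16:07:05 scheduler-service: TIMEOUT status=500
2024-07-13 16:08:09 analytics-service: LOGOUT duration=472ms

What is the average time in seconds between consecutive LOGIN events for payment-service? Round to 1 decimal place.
79.8

To calculate average interval:

1. Find all LOGIN events for payment-service in order
2. Calculate time gaps between consecutive events
3. Compute mean of gaps: 399 / 5 = 79.8 seconds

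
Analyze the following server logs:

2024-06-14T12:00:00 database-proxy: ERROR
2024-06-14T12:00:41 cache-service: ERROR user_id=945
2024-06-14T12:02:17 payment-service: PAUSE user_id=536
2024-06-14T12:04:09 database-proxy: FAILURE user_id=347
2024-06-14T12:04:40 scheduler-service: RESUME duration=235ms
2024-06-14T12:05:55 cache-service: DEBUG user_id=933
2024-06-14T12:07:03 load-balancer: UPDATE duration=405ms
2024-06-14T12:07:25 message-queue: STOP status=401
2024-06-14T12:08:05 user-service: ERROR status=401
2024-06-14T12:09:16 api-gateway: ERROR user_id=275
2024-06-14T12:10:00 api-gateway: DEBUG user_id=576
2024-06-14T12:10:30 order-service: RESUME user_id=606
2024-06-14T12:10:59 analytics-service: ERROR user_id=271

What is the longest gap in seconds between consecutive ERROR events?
444

To find the longest gap:

1. Extract all ERROR events in chronological order
2. Calculate time differences between consecutive events
3. Find the maximum difference
4. Longest gap: 444 seconds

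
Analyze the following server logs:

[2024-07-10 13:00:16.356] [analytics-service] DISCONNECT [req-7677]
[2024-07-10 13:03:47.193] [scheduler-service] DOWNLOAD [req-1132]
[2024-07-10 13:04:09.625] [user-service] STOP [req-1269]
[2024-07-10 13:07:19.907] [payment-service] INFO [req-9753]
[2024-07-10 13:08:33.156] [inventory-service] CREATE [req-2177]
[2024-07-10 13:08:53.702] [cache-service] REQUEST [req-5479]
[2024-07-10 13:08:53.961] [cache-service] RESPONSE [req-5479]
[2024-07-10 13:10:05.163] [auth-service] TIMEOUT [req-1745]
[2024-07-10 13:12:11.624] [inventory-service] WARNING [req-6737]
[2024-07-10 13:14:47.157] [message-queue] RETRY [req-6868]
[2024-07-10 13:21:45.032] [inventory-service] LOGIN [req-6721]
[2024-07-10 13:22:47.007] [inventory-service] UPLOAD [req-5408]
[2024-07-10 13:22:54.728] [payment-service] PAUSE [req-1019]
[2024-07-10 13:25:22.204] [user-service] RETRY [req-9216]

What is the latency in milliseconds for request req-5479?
259

To calculate latency:

1. Find REQUEST with id req-5479: 2024-07-10 13:08:53.702
2. Find RESPONSE with id req-5479: 2024-07-10 13:08:53.961
3. Latency: 2024-07-10 13:08:53.961 - 2024-07-10 13:08:53.702 = 259ms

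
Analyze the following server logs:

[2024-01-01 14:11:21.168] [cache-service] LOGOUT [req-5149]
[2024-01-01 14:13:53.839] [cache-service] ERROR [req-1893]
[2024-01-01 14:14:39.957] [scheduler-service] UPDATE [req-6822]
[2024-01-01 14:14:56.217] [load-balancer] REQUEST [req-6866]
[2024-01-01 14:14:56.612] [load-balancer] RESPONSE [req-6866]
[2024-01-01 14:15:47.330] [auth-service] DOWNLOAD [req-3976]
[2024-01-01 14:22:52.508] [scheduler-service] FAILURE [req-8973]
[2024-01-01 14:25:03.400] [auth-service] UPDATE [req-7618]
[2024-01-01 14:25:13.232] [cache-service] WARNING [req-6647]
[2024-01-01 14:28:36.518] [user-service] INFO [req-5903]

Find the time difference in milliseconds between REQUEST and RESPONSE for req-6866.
395

To calculate latency:

1. Find REQUEST with id req-6866: 2024-01-01 14:14:56.217
2. Find RESPONSE with id req-6866: 2024-01-01 14:14:56.612
3. Latency: 2024-01-01 14:14:56.612 - 2024-01-01 14:14:56.217 = 395ms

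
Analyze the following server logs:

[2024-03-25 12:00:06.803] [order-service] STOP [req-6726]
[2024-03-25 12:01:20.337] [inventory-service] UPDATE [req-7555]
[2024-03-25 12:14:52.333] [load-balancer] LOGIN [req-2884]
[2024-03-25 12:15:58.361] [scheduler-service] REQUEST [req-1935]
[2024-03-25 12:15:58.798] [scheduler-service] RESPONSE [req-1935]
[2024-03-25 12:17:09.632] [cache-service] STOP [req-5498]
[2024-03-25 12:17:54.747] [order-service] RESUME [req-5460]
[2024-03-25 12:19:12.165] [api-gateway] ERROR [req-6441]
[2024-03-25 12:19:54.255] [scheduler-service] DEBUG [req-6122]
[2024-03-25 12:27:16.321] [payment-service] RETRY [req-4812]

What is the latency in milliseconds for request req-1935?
437

To calculate latency:

1. Find REQUEST with id req-1935: 2024-03-25 12:15:58.361
2. Find RESPONSE with id req-1935: 2024-03-25 12:15:58.798
3. Latency: 2024-03-25 12:15:58.798 - 2024-03-25 12:15:58.361 = 437ms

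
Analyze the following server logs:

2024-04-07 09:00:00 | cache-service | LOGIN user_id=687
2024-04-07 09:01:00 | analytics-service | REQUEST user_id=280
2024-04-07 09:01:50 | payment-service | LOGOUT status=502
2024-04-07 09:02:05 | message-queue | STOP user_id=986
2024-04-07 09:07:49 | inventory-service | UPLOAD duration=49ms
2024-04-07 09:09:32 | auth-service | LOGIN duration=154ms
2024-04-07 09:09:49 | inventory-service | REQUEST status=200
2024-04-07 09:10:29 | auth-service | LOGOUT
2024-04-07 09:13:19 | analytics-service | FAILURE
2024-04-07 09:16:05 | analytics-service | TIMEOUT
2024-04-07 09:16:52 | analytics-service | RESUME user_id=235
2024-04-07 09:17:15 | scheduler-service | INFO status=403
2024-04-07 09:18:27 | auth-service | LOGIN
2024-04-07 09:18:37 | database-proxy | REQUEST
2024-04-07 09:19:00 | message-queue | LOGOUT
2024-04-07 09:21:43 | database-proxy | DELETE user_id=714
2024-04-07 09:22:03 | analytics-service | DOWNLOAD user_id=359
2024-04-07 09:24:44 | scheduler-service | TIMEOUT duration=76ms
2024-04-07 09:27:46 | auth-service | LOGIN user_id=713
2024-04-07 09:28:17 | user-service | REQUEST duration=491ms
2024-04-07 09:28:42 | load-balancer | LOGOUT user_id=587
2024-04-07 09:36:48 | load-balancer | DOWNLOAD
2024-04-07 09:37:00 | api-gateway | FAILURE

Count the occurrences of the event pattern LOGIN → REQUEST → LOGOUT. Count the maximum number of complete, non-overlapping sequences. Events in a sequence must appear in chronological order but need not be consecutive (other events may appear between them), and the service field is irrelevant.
4

To count sequences:

1. Look for pattern: LOGIN → REQUEST → LOGOUT
2. Greedily scan the log in chronological order, matching each sequence element in turn (ignoring service)
3. Each time the full pattern completes, increment the count and restart matching from the next event
4. Complete non-overlapping sequences found: 4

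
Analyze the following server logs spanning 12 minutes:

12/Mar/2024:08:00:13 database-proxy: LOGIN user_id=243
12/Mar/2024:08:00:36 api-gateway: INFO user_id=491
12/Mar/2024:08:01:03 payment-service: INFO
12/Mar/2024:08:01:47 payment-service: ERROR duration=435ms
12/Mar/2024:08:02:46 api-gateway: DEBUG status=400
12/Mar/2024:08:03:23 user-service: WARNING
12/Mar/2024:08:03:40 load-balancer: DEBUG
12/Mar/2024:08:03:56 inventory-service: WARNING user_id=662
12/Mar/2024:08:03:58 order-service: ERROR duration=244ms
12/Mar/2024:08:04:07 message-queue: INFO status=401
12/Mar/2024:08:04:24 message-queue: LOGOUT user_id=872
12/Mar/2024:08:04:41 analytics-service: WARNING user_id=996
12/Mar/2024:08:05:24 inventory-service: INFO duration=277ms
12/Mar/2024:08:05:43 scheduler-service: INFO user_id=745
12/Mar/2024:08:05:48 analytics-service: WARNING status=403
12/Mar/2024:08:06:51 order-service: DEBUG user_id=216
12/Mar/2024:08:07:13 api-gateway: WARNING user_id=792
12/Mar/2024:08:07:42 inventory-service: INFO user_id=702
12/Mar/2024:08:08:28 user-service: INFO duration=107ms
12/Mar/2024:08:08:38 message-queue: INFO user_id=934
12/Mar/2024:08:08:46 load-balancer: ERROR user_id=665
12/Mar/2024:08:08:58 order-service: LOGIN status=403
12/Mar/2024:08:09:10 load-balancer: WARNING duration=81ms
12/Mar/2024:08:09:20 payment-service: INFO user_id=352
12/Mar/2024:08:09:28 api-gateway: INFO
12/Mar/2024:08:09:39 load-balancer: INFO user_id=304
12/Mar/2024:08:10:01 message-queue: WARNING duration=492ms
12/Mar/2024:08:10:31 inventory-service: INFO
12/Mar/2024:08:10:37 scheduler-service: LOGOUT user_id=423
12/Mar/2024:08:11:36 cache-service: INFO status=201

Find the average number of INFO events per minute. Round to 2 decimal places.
1.08

To calculate the rate:

1. Count total INFO events: 13
2. Total time period: 12 minutes
3. Rate = 13 / 12 = 1.08 events per minute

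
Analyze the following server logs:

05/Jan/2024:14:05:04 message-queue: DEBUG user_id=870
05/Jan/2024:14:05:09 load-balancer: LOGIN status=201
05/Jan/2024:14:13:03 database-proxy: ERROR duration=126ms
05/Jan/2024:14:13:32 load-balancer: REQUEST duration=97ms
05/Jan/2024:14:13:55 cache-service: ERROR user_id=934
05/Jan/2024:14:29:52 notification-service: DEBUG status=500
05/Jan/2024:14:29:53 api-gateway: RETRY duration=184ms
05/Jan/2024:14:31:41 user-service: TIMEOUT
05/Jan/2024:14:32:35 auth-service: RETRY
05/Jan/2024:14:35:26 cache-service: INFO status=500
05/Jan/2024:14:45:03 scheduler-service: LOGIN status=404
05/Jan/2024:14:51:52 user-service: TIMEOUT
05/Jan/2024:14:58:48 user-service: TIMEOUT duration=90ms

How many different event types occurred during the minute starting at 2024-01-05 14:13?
2

To count unique event types:

1. Filter events in the minute starting at 2024-01-05 14:13
2. Extract event types from matching entries
3. Count unique types: 2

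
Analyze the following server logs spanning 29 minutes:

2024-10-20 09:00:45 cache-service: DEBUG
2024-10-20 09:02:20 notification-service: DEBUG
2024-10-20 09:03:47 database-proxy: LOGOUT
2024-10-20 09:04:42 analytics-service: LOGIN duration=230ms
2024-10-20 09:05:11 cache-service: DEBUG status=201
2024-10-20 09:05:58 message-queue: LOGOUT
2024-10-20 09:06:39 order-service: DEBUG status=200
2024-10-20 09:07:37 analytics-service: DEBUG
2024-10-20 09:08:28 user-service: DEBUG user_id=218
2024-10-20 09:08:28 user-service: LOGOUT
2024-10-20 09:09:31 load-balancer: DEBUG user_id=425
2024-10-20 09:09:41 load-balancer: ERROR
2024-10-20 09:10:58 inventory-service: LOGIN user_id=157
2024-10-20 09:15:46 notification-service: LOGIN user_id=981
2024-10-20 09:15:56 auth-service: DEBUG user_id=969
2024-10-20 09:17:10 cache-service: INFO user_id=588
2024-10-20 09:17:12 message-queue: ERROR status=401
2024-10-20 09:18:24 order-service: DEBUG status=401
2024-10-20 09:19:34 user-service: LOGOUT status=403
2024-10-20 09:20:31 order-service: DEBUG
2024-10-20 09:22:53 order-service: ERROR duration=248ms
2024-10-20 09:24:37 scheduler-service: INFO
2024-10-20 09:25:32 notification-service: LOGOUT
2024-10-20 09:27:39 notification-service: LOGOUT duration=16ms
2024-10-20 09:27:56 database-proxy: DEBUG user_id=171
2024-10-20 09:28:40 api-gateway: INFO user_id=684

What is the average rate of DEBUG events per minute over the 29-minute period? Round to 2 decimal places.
0.38

To calculate the rate:

1. Count total DEBUG events: 11
2. Total time period: 29 minutes
3. Rate = 11 / 29 = 0.38 events per minute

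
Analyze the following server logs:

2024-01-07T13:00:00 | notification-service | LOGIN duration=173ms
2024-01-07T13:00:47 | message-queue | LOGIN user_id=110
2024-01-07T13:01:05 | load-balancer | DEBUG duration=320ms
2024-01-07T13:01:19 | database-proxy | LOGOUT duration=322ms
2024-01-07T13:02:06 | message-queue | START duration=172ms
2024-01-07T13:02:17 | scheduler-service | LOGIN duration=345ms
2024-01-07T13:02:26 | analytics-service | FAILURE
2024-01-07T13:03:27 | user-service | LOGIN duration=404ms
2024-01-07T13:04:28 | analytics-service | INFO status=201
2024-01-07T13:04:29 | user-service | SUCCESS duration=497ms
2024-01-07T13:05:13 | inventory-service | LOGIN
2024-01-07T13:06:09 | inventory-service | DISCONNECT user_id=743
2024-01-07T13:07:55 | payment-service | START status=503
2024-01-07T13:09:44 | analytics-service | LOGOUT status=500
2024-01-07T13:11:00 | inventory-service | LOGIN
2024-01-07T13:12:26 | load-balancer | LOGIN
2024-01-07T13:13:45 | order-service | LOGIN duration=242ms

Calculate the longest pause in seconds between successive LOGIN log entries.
347

To find the longest gap:

1. Extract all LOGIN events in chronological order
2. Calculate time differences between consecutive events
3. Find the maximum difference
4. Longest gap: 347 seconds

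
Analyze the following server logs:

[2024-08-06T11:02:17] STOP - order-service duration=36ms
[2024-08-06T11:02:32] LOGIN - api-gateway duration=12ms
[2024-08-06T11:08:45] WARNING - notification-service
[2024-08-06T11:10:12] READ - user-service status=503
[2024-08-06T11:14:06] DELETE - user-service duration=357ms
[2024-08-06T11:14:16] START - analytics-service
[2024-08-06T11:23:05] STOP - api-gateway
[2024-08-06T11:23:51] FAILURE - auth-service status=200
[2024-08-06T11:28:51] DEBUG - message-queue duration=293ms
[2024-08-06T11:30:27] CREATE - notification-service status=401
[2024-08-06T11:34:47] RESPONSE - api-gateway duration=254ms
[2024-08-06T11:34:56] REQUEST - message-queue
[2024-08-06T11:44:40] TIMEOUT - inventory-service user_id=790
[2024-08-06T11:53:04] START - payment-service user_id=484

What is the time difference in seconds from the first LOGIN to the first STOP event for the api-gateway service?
1233

To find the time between events:

1. Locate the first LOGIN event for api-gateway: 2024-08-06T11:02:32
2. Locate the first STOP event for api-gateway: 2024-08-06T11:23:05
3. Calculate the difference: 2024-08-06T11:23:05 - 2024-08-06T11:02:32 = 1233 seconds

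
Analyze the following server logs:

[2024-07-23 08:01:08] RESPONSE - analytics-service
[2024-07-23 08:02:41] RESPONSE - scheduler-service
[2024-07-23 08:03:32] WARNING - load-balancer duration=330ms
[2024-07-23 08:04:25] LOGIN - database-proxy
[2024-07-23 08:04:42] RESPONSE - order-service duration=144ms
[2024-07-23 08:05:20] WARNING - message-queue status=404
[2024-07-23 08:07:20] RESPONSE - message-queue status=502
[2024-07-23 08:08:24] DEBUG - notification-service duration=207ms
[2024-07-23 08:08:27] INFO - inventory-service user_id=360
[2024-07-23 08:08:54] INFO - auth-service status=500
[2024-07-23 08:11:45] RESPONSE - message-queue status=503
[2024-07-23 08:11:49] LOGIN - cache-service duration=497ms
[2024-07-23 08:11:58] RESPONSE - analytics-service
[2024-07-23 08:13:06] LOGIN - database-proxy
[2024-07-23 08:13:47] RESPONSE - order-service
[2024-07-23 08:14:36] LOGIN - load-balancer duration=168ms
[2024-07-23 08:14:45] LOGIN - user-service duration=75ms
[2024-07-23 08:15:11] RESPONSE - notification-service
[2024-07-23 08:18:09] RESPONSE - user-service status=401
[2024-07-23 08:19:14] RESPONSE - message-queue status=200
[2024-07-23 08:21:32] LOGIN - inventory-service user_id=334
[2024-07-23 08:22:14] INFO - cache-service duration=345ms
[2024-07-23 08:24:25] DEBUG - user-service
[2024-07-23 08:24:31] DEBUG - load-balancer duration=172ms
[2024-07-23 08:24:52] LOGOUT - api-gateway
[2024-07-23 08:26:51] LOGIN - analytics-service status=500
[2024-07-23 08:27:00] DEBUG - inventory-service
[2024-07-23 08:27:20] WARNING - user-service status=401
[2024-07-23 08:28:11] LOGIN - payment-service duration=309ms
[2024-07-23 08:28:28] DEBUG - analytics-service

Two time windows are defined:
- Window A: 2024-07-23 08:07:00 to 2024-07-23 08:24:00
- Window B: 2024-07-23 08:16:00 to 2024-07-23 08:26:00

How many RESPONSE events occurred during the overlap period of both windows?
2

To find overlap events:

1. Window A: 2024-07-23 08:07:00 to 2024-07-23 08:24:00
2. Window B: 2024-07-23 08:16:00 to 2024-07-23 08:26:00
3. Overlap period: 2024-07-23 08:16:00 to 2024-07-23 08:24:00
4. Count RESPONSE events in overlap: 2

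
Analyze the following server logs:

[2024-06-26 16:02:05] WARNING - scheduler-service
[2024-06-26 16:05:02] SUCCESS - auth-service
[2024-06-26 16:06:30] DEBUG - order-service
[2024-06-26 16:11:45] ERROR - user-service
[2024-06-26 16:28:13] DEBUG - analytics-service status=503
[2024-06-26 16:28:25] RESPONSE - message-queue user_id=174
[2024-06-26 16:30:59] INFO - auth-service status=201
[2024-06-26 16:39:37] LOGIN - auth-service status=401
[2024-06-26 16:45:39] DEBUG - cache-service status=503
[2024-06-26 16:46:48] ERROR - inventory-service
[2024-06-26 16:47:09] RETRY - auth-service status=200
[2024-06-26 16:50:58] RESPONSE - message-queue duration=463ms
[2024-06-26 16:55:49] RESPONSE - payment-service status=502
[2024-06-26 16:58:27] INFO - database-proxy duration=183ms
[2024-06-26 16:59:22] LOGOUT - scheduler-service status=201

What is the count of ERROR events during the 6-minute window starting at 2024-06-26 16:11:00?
1

To count events in the time window:

1. Window boundaries: 2024-06-26 16:11:00 to 2024-06-26 16:17:00
2. Filter for ERROR events within this window
3. Count matching events: 1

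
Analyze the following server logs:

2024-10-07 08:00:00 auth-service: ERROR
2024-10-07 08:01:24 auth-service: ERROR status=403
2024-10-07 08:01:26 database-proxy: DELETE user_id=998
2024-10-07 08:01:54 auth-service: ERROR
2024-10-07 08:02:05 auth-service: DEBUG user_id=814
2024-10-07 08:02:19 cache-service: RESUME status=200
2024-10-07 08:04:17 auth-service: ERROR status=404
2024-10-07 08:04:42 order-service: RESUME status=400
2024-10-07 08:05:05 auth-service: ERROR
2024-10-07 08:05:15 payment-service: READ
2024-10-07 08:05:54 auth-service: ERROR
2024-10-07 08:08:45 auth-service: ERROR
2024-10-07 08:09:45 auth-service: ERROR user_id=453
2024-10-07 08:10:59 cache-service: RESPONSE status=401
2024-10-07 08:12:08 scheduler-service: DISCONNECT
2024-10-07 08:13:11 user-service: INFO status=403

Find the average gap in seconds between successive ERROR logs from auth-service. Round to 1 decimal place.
83.6

To calculate average interval:

1. Find all ERROR events for auth-service in order
2. Calculate time gaps between consecutive events
3. Compute mean of gaps: 585 / 7 = 83.6 seconds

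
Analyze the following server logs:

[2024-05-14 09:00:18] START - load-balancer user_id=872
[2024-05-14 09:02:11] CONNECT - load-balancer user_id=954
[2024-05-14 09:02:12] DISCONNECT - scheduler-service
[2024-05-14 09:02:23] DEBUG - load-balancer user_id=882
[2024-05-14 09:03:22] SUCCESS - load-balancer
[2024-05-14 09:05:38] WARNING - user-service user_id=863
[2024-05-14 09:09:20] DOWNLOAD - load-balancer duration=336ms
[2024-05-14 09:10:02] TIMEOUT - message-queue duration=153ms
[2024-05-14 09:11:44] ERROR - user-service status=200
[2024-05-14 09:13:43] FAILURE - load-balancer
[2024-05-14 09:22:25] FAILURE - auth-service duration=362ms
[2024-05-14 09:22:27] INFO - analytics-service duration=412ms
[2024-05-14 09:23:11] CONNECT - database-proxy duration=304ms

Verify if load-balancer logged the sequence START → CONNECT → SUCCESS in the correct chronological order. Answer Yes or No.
Yes

To verify sequence order:

1. Find all events in sequence START → CONNECT → SUCCESS for load-balancer
2. Extract their timestamps
3. Check if timestamps are in ascending order
4. Result: Yes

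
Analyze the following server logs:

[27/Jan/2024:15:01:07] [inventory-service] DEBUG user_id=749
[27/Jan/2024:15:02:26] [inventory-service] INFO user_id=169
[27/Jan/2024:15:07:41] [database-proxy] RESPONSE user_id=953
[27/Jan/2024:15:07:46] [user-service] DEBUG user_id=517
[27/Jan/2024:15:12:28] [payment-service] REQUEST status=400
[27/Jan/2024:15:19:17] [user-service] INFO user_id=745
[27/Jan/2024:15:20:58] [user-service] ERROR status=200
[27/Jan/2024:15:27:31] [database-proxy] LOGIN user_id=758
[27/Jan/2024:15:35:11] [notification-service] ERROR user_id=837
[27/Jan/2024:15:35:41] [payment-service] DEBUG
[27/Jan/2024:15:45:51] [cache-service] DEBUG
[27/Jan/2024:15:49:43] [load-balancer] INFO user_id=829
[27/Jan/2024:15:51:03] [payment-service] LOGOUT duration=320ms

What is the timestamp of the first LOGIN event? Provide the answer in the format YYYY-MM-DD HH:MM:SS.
2024-01-27 15:27:31

To find the first event:

1. Filter for all LOGIN events
2. Sort by timestamp
3. Select the first one
4. Timestamp: 2024-01-27 15:27:31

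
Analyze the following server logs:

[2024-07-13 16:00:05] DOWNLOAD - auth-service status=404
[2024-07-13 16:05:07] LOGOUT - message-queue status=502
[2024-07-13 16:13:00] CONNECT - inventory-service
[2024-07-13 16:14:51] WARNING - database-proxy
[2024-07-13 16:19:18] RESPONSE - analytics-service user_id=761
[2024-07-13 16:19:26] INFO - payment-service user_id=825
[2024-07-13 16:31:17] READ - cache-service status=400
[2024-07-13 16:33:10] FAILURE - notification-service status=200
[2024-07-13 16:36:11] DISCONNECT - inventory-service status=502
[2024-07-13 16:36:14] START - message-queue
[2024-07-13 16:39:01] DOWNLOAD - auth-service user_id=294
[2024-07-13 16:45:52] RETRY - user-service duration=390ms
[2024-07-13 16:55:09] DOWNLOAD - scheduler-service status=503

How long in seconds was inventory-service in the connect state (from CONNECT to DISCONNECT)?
1391

To calculate state duration:

1. Find CONNECT event for inventory-service: 2024-07-13 16:13:00
2. Find DISCONNECT event for inventory-service: 2024-07-13 16:36:11
3. Calculate duration: 2024-07-13 16:36:11 - 2024-07-13 16:13:00 = 1391 seconds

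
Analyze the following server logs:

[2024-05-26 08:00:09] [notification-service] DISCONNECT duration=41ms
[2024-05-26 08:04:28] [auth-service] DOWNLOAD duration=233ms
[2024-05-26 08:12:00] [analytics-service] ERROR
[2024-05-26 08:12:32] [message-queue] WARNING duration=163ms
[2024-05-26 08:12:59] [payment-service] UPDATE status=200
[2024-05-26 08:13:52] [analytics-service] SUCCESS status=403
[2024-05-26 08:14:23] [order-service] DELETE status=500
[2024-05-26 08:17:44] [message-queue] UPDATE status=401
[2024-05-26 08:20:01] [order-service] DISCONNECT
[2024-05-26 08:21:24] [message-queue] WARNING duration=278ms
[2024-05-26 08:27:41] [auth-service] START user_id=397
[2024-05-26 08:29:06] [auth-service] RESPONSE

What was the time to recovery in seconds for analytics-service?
112

To calculate recovery time:

1. Find ERROR event for analytics-service: 2024-05-26 08:12:00
2. Find next SUCCESS event for analytics-service: 2024-05-26 08:13:52
3. Recovery time: 2024-05-26 08:13:52 - 2024-05-26 08:12:00 = 112 seconds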